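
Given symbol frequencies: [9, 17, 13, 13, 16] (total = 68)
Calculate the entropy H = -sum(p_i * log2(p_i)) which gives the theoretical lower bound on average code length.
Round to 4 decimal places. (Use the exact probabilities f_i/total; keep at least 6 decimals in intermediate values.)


Per-symbol terms -p_i * log2(p_i) with p_i = f_i/68:
  p = 9/68 = 0.132353: log2(p) = -2.917538, -p*log2(p) = 0.386145
  p = 17/68 = 0.250000: log2(p) = -2.000000, -p*log2(p) = 0.500000
  p = 13/68 = 0.191176: log2(p) = -2.387023, -p*log2(p) = 0.456343
  p = 13/68 = 0.191176: log2(p) = -2.387023, -p*log2(p) = 0.456343
  p = 16/68 = 0.235294: log2(p) = -2.087463, -p*log2(p) = 0.491168
H = 0.386145 + 0.500000 + 0.456343 + 0.456343 + 0.491168 = 2.289999

H = 2.29 bits/symbol


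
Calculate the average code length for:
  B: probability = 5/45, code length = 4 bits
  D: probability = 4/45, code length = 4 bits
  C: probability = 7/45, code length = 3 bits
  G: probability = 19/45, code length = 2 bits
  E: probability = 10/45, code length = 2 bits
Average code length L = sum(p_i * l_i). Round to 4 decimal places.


Weighted contributions p_i * l_i:
  B: (5/45) * 4 = 20/45
  D: (4/45) * 4 = 16/45
  C: (7/45) * 3 = 21/45
  G: (19/45) * 2 = 38/45
  E: (10/45) * 2 = 20/45
Sum = (20 + 16 + 21 + 38 + 20)/45 = 115/45

L = 115/45 = 2.5556 bits/symbol


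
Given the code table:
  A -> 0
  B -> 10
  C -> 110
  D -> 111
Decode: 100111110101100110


Decoding:
10 -> B
0 -> A
111 -> D
110 -> C
10 -> B
110 -> C
0 -> A
110 -> C


Result: BADCBCAC


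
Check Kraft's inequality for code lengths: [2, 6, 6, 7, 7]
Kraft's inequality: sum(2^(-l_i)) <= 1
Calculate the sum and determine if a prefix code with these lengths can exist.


Sum = 2^(-2) + 2^(-6) + 2^(-6) + 2^(-7) + 2^(-7)
    = 0.25 + 0.015625 + 0.015625 + 0.0078125 + 0.0078125
    = 38/128 = 0.296875
Since 0.296875 <= 1, Kraft's inequality IS satisfied.
A prefix code with these lengths CAN exist.

Kraft sum = 0.296875. Satisfied.


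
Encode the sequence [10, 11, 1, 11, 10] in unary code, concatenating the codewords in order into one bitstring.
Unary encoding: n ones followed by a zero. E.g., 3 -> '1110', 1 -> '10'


Encode each number as n ones followed by a terminating 0:
  10 -> 11111111110 (11 bits)
  11 -> 111111111110 (12 bits)
  1 -> 10 (2 bits)
  11 -> 111111111110 (12 bits)
  10 -> 11111111110 (11 bits)
Total length = 11 + 12 + 2 + 12 + 11 = 48 bits.

Unary([10, 11, 1, 11, 10]) = 111111111101111111111101011111111111011111111110 (48 bits)


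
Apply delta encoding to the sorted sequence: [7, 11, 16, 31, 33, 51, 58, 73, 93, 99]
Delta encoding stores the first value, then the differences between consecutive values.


First value: 7
Deltas:
  11 - 7 = 4
  16 - 11 = 5
  31 - 16 = 15
  33 - 31 = 2
  51 - 33 = 18
  58 - 51 = 7
  73 - 58 = 15
  93 - 73 = 20
  99 - 93 = 6


Delta encoded: [7, 4, 5, 15, 2, 18, 7, 15, 20, 6]


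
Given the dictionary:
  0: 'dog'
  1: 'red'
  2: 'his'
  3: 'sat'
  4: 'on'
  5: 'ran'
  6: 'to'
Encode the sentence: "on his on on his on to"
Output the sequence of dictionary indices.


Look up each word in the dictionary:
  'on' -> 4
  'his' -> 2
  'on' -> 4
  'on' -> 4
  'his' -> 2
  'on' -> 4
  'to' -> 6

Encoded: [4, 2, 4, 4, 2, 4, 6]


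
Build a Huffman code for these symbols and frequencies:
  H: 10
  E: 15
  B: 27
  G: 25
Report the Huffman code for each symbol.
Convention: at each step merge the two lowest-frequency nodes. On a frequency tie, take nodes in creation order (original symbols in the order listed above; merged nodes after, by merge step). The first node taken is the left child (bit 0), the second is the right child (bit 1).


Huffman tree construction:
Step 1: Merge H(10) + E(15) = 25
Step 2: Merge G(25) + (H+E)(25) = 50
Step 3: Merge B(27) + (G+(H+E))(50) = 77
Read each symbol's code off the tree from the root (left child = 0, right child = 1).

Codes:
  H: 110 (length 3)
  E: 111 (length 3)
  B: 0 (length 1)
  G: 10 (length 2)
Average code length: 152/77 = 1.9740 bits/symbol


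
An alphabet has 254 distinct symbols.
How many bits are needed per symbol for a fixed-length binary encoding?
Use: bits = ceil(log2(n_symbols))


log2(254) = 7.9887
Bracket: 2^7 = 128 < 254 <= 2^8 = 256
So ceil(log2(254)) = 8

bits = ceil(log2(254)) = ceil(7.9887) = 8 bits


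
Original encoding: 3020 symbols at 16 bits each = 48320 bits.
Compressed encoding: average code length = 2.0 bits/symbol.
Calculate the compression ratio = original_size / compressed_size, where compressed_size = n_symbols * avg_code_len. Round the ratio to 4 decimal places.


original_size = n_symbols * orig_bits = 3020 * 16 = 48320 bits
compressed_size = n_symbols * avg_code_len = 3020 * 2.0 = 6040.0 bits
ratio = original_size / compressed_size = 48320 / 6040.0 = 8.0

Compression ratio = 8.0


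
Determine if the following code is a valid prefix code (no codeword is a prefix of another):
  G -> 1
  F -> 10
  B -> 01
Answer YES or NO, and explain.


Checking each pair (does one codeword prefix another?):
  G='1' vs F='10': prefix -- VIOLATION

NO -- this is NOT a valid prefix code. G (1) is a prefix of F (10).


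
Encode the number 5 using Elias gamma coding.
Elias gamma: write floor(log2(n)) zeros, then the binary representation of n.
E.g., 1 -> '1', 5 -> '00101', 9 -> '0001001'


num_bits = floor(log2(5)) + 1 = 3
leading_zeros = num_bits - 1 = 2
binary(5) = 101

Elias gamma(5) = '00' + '101' = 00101 (5 bits)


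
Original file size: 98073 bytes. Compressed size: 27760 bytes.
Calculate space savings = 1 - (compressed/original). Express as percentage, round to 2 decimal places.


ratio = compressed/original = 27760/98073 = 0.283054
savings = 1 - ratio = 1 - 0.283054 = 0.716946
as a percentage: 0.716946 * 100 = 71.69%

Space savings = 1 - 27760/98073 = 71.69%


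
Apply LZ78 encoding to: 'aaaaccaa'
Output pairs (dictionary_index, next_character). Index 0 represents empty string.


LZ78 encoding steps:
Dictionary: {0: ''}
Step 1: w='' (idx 0), next='a' -> output (0, 'a'), add 'a' as idx 1
Step 2: w='a' (idx 1), next='a' -> output (1, 'a'), add 'aa' as idx 2
Step 3: w='a' (idx 1), next='c' -> output (1, 'c'), add 'ac' as idx 3
Step 4: w='' (idx 0), next='c' -> output (0, 'c'), add 'c' as idx 4
Step 5: w='aa' (idx 2), end of input -> output (2, '')


Encoded: [(0, 'a'), (1, 'a'), (1, 'c'), (0, 'c'), (2, '')]


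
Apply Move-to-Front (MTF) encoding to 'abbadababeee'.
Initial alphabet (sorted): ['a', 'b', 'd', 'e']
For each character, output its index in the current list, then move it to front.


MTF encoding:
'a': index 0 in ['a', 'b', 'd', 'e'] -> ['a', 'b', 'd', 'e']
'b': index 1 in ['a', 'b', 'd', 'e'] -> ['b', 'a', 'd', 'e']
'b': index 0 in ['b', 'a', 'd', 'e'] -> ['b', 'a', 'd', 'e']
'a': index 1 in ['b', 'a', 'd', 'e'] -> ['a', 'b', 'd', 'e']
'd': index 2 in ['a', 'b', 'd', 'e'] -> ['d', 'a', 'b', 'e']
'a': index 1 in ['d', 'a', 'b', 'e'] -> ['a', 'd', 'b', 'e']
'b': index 2 in ['a', 'd', 'b', 'e'] -> ['b', 'a', 'd', 'e']
'a': index 1 in ['b', 'a', 'd', 'e'] -> ['a', 'b', 'd', 'e']
'b': index 1 in ['a', 'b', 'd', 'e'] -> ['b', 'a', 'd', 'e']
'e': index 3 in ['b', 'a', 'd', 'e'] -> ['e', 'b', 'a', 'd']
'e': index 0 in ['e', 'b', 'a', 'd'] -> ['e', 'b', 'a', 'd']
'e': index 0 in ['e', 'b', 'a', 'd'] -> ['e', 'b', 'a', 'd']


Output: [0, 1, 0, 1, 2, 1, 2, 1, 1, 3, 0, 0]


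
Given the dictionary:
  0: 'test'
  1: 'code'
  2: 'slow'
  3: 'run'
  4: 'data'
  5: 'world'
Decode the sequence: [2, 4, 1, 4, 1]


Look up each index in the dictionary:
  2 -> 'slow'
  4 -> 'data'
  1 -> 'code'
  4 -> 'data'
  1 -> 'code'

Decoded: "slow data code data code"


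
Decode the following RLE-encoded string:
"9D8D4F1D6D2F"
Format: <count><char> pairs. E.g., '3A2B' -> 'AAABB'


Expanding each <count><char> pair:
  9D -> 'DDDDDDDDD'
  8D -> 'DDDDDDDD'
  4F -> 'FFFF'
  1D -> 'D'
  6D -> 'DDDDDD'
  2F -> 'FF'

Decoded = DDDDDDDDDDDDDDDDDFFFFDDDDDDDFF


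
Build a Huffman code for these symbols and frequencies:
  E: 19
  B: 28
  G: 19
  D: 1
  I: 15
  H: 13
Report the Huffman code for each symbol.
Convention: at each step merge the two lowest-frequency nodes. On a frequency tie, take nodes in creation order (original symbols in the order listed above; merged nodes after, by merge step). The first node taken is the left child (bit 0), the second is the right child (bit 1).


Huffman tree construction:
Step 1: Merge D(1) + H(13) = 14
Step 2: Merge (D+H)(14) + I(15) = 29
Step 3: Merge E(19) + G(19) = 38
Step 4: Merge B(28) + ((D+H)+I)(29) = 57
Step 5: Merge (E+G)(38) + (B+((D+H)+I))(57) = 95
Read each symbol's code off the tree from the root (left child = 0, right child = 1).

Codes:
  E: 00 (length 2)
  B: 10 (length 2)
  G: 01 (length 2)
  D: 1100 (length 4)
  I: 111 (length 3)
  H: 1101 (length 4)
Average code length: 233/95 = 2.4526 bits/symbol


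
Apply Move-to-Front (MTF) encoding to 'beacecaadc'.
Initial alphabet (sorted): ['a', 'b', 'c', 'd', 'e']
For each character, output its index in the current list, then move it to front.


MTF encoding:
'b': index 1 in ['a', 'b', 'c', 'd', 'e'] -> ['b', 'a', 'c', 'd', 'e']
'e': index 4 in ['b', 'a', 'c', 'd', 'e'] -> ['e', 'b', 'a', 'c', 'd']
'a': index 2 in ['e', 'b', 'a', 'c', 'd'] -> ['a', 'e', 'b', 'c', 'd']
'c': index 3 in ['a', 'e', 'b', 'c', 'd'] -> ['c', 'a', 'e', 'b', 'd']
'e': index 2 in ['c', 'a', 'e', 'b', 'd'] -> ['e', 'c', 'a', 'b', 'd']
'c': index 1 in ['e', 'c', 'a', 'b', 'd'] -> ['c', 'e', 'a', 'b', 'd']
'a': index 2 in ['c', 'e', 'a', 'b', 'd'] -> ['a', 'c', 'e', 'b', 'd']
'a': index 0 in ['a', 'c', 'e', 'b', 'd'] -> ['a', 'c', 'e', 'b', 'd']
'd': index 4 in ['a', 'c', 'e', 'b', 'd'] -> ['d', 'a', 'c', 'e', 'b']
'c': index 2 in ['d', 'a', 'c', 'e', 'b'] -> ['c', 'd', 'a', 'e', 'b']


Output: [1, 4, 2, 3, 2, 1, 2, 0, 4, 2]


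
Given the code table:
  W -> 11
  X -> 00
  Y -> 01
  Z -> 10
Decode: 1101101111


Decoding:
11 -> W
01 -> Y
10 -> Z
11 -> W
11 -> W


Result: WYZWW


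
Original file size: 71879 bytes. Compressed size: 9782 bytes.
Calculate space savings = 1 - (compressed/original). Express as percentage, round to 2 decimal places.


ratio = compressed/original = 9782/71879 = 0.13609
savings = 1 - ratio = 1 - 0.13609 = 0.86391
as a percentage: 0.86391 * 100 = 86.39%

Space savings = 1 - 9782/71879 = 86.39%


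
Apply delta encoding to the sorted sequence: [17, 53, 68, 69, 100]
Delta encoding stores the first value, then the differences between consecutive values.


First value: 17
Deltas:
  53 - 17 = 36
  68 - 53 = 15
  69 - 68 = 1
  100 - 69 = 31


Delta encoded: [17, 36, 15, 1, 31]


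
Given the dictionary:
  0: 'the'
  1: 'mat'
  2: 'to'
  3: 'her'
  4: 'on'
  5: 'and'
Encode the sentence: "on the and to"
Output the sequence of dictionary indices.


Look up each word in the dictionary:
  'on' -> 4
  'the' -> 0
  'and' -> 5
  'to' -> 2

Encoded: [4, 0, 5, 2]


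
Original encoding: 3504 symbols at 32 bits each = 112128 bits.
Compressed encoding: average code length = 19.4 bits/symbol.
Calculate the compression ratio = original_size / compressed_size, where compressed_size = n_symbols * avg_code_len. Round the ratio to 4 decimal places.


original_size = n_symbols * orig_bits = 3504 * 32 = 112128 bits
compressed_size = n_symbols * avg_code_len = 3504 * 19.4 = 67977.6 bits
ratio = original_size / compressed_size = 112128 / 67977.6 = 1.6495

Compression ratio = 1.6495


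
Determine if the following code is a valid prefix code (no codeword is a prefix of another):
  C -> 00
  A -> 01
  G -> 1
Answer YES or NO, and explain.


Checking each pair (does one codeword prefix another?):
  C='00' vs A='01': no prefix
  C='00' vs G='1': no prefix
  A='01' vs C='00': no prefix
  A='01' vs G='1': no prefix
  G='1' vs C='00': no prefix
  G='1' vs A='01': no prefix
No violation found over all pairs.

YES -- this is a valid prefix code. No codeword is a prefix of any other codeword.


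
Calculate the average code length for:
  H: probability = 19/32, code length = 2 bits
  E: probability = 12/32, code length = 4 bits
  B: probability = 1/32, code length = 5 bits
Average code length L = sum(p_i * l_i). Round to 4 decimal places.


Weighted contributions p_i * l_i:
  H: (19/32) * 2 = 38/32
  E: (12/32) * 4 = 48/32
  B: (1/32) * 5 = 5/32
Sum = (38 + 48 + 5)/32 = 91/32

L = 91/32 = 2.8438 bits/symbol


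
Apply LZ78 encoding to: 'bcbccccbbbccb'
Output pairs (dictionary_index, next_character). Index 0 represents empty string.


LZ78 encoding steps:
Dictionary: {0: ''}
Step 1: w='' (idx 0), next='b' -> output (0, 'b'), add 'b' as idx 1
Step 2: w='' (idx 0), next='c' -> output (0, 'c'), add 'c' as idx 2
Step 3: w='b' (idx 1), next='c' -> output (1, 'c'), add 'bc' as idx 3
Step 4: w='c' (idx 2), next='c' -> output (2, 'c'), add 'cc' as idx 4
Step 5: w='c' (idx 2), next='b' -> output (2, 'b'), add 'cb' as idx 5
Step 6: w='b' (idx 1), next='b' -> output (1, 'b'), add 'bb' as idx 6
Step 7: w='cc' (idx 4), next='b' -> output (4, 'b'), add 'ccb' as idx 7


Encoded: [(0, 'b'), (0, 'c'), (1, 'c'), (2, 'c'), (2, 'b'), (1, 'b'), (4, 'b')]


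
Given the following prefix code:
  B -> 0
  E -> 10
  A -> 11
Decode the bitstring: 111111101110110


Decoding step by step:
Bits 11 -> A
Bits 11 -> A
Bits 11 -> A
Bits 10 -> E
Bits 11 -> A
Bits 10 -> E
Bits 11 -> A
Bits 0 -> B


Decoded message: AAAEAEAB


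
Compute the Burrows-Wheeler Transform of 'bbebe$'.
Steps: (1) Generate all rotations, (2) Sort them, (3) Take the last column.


Rotations (sorted):
  0: $bbebe -> last char: e
  1: bbebe$ -> last char: $
  2: be$bbe -> last char: e
  3: bebe$b -> last char: b
  4: e$bbeb -> last char: b
  5: ebe$bb -> last char: b


BWT = e$ebbb


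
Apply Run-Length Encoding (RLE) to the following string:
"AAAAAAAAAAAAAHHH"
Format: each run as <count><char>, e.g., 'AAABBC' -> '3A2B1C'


Scanning runs left to right:
  i=0: run of 'A' x 13 -> '13A'
  i=13: run of 'H' x 3 -> '3H'

RLE = 13A3H


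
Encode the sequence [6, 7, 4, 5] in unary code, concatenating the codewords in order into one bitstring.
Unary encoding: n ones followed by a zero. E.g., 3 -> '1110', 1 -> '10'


Encode each number as n ones followed by a terminating 0:
  6 -> 1111110 (7 bits)
  7 -> 11111110 (8 bits)
  4 -> 11110 (5 bits)
  5 -> 111110 (6 bits)
Total length = 7 + 8 + 5 + 6 = 26 bits.

Unary([6, 7, 4, 5]) = 11111101111111011110111110 (26 bits)


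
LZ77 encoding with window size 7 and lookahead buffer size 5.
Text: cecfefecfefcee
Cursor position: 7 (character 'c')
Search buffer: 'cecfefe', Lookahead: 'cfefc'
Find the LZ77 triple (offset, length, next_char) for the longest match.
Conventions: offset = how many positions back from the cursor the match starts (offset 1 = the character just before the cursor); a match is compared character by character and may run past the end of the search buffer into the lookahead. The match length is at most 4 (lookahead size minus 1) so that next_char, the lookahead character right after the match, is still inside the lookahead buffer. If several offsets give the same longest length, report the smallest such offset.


Try each offset into the search buffer:
  offset=1 (pos 6, char 'e'): match length 0
  offset=2 (pos 5, char 'f'): match length 0
  offset=3 (pos 4, char 'e'): match length 0
  offset=4 (pos 3, char 'f'): match length 0
  offset=5 (pos 2, char 'c'): match length 4
  offset=6 (pos 1, char 'e'): match length 0
  offset=7 (pos 0, char 'c'): match length 1
Longest match has length 4 at offset 5.
next_char = character at position 7 + 4 = 11 -> 'c'

Best match: offset=5, length=4 (matching 'cfef' starting at position 2)
LZ77 triple: (5, 4, 'c')


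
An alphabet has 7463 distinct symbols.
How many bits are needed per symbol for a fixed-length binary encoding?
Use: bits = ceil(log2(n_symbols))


log2(7463) = 12.8655
Bracket: 2^12 = 4096 < 7463 <= 2^13 = 8192
So ceil(log2(7463)) = 13

bits = ceil(log2(7463)) = ceil(12.8655) = 13 bits


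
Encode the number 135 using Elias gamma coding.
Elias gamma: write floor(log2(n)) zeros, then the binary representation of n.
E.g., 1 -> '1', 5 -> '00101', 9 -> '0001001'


num_bits = floor(log2(135)) + 1 = 8
leading_zeros = num_bits - 1 = 7
binary(135) = 10000111

Elias gamma(135) = '0000000' + '10000111' = 000000010000111 (15 bits)


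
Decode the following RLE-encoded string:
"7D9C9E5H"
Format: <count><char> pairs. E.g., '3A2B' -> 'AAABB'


Expanding each <count><char> pair:
  7D -> 'DDDDDDD'
  9C -> 'CCCCCCCCC'
  9E -> 'EEEEEEEEE'
  5H -> 'HHHHH'

Decoded = DDDDDDDCCCCCCCCCEEEEEEEEEHHHHH


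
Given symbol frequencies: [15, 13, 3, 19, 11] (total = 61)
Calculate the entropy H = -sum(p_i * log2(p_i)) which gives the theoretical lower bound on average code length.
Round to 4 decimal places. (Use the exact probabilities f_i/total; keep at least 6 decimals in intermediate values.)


Per-symbol terms -p_i * log2(p_i) with p_i = f_i/61:
  p = 15/61 = 0.245902: log2(p) = -2.023847, -p*log2(p) = 0.497667
  p = 13/61 = 0.213115: log2(p) = -2.230298, -p*log2(p) = 0.475309
  p = 3/61 = 0.049180: log2(p) = -4.345775, -p*log2(p) = 0.213727
  p = 19/61 = 0.311475: log2(p) = -1.682810, -p*log2(p) = 0.524154
  p = 11/61 = 0.180328: log2(p) = -2.471306, -p*log2(p) = 0.445645
H = 0.497667 + 0.475309 + 0.213727 + 0.524154 + 0.445645 = 2.156502

H = 2.1565 bits/symbol


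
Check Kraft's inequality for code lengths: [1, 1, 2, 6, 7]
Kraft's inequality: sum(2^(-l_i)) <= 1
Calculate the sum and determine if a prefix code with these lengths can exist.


Sum = 2^(-1) + 2^(-1) + 2^(-2) + 2^(-6) + 2^(-7)
    = 0.5 + 0.5 + 0.25 + 0.015625 + 0.0078125
    = 163/128 = 1.2734375
Since 1.2734375 > 1, Kraft's inequality is NOT satisfied.
A prefix code with these lengths CANNOT exist.

Kraft sum = 1.2734375. Not satisfied.


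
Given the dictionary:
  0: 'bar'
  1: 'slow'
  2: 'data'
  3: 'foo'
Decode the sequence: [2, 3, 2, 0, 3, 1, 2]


Look up each index in the dictionary:
  2 -> 'data'
  3 -> 'foo'
  2 -> 'data'
  0 -> 'bar'
  3 -> 'foo'
  1 -> 'slow'
  2 -> 'data'

Decoded: "data foo data bar foo slow data"


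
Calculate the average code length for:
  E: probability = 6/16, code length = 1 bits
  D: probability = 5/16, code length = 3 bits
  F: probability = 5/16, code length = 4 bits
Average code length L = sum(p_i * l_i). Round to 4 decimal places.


Weighted contributions p_i * l_i:
  E: (6/16) * 1 = 6/16
  D: (5/16) * 3 = 15/16
  F: (5/16) * 4 = 20/16
Sum = (6 + 15 + 20)/16 = 41/16

L = 41/16 = 2.5625 bits/symbol


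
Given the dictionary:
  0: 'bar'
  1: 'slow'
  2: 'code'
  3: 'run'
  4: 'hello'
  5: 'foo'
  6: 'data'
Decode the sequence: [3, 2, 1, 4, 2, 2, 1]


Look up each index in the dictionary:
  3 -> 'run'
  2 -> 'code'
  1 -> 'slow'
  4 -> 'hello'
  2 -> 'code'
  2 -> 'code'
  1 -> 'slow'

Decoded: "run code slow hello code code slow"


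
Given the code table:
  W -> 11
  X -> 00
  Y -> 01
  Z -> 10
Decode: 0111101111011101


Decoding:
01 -> Y
11 -> W
10 -> Z
11 -> W
11 -> W
01 -> Y
11 -> W
01 -> Y


Result: YWZWWYWY


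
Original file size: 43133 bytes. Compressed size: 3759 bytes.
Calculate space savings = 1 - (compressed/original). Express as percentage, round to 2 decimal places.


ratio = compressed/original = 3759/43133 = 0.087149
savings = 1 - ratio = 1 - 0.087149 = 0.912851
as a percentage: 0.912851 * 100 = 91.29%

Space savings = 1 - 3759/43133 = 91.29%


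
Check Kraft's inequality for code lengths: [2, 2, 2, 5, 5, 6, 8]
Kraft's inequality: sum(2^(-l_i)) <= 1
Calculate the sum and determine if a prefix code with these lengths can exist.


Sum = 2^(-2) + 2^(-2) + 2^(-2) + 2^(-5) + 2^(-5) + 2^(-6) + 2^(-8)
    = 0.25 + 0.25 + 0.25 + 0.03125 + 0.03125 + 0.015625 + 0.00390625
    = 213/256 = 0.83203125
Since 0.83203125 <= 1, Kraft's inequality IS satisfied.
A prefix code with these lengths CAN exist.

Kraft sum = 0.83203125. Satisfied.


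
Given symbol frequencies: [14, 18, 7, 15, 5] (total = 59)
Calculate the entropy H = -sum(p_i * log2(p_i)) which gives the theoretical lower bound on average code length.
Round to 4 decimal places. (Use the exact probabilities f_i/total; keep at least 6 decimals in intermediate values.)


Per-symbol terms -p_i * log2(p_i) with p_i = f_i/59:
  p = 14/59 = 0.237288: log2(p) = -2.075288, -p*log2(p) = 0.492441
  p = 18/59 = 0.305085: log2(p) = -1.712718, -p*log2(p) = 0.522524
  p = 7/59 = 0.118644: log2(p) = -3.075288, -p*log2(p) = 0.364865
  p = 15/59 = 0.254237: log2(p) = -1.975752, -p*log2(p) = 0.502310
  p = 5/59 = 0.084746: log2(p) = -3.560715, -p*log2(p) = 0.301756
H = 0.492441 + 0.522524 + 0.364865 + 0.502310 + 0.301756 = 2.183896

H = 2.1839 bits/symbol


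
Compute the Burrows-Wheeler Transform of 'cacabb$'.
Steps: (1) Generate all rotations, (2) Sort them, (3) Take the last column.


Rotations (sorted):
  0: $cacabb -> last char: b
  1: abb$cac -> last char: c
  2: acabb$c -> last char: c
  3: b$cacab -> last char: b
  4: bb$caca -> last char: a
  5: cabb$ca -> last char: a
  6: cacabb$ -> last char: $


BWT = bccbaa$


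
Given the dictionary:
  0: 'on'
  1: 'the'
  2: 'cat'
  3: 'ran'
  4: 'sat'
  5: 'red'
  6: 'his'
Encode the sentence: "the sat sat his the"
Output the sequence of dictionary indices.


Look up each word in the dictionary:
  'the' -> 1
  'sat' -> 4
  'sat' -> 4
  'his' -> 6
  'the' -> 1

Encoded: [1, 4, 4, 6, 1]


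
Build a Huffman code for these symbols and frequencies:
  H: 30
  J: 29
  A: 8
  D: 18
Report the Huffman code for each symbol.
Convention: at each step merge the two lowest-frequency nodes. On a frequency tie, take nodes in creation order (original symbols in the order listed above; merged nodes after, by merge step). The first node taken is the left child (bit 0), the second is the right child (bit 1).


Huffman tree construction:
Step 1: Merge A(8) + D(18) = 26
Step 2: Merge (A+D)(26) + J(29) = 55
Step 3: Merge H(30) + ((A+D)+J)(55) = 85
Read each symbol's code off the tree from the root (left child = 0, right child = 1).

Codes:
  H: 0 (length 1)
  J: 11 (length 2)
  A: 100 (length 3)
  D: 101 (length 3)
Average code length: 166/85 = 1.9529 bits/symbol


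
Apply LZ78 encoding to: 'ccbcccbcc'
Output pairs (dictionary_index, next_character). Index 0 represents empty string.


LZ78 encoding steps:
Dictionary: {0: ''}
Step 1: w='' (idx 0), next='c' -> output (0, 'c'), add 'c' as idx 1
Step 2: w='c' (idx 1), next='b' -> output (1, 'b'), add 'cb' as idx 2
Step 3: w='c' (idx 1), next='c' -> output (1, 'c'), add 'cc' as idx 3
Step 4: w='cb' (idx 2), next='c' -> output (2, 'c'), add 'cbc' as idx 4
Step 5: w='c' (idx 1), end of input -> output (1, '')


Encoded: [(0, 'c'), (1, 'b'), (1, 'c'), (2, 'c'), (1, '')]


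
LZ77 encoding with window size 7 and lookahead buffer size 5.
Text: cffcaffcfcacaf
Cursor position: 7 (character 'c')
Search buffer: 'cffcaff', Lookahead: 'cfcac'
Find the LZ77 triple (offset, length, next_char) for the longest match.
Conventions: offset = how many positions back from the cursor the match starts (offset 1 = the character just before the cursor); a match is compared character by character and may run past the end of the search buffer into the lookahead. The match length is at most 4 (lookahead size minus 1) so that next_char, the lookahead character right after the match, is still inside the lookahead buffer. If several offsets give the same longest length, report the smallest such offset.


Try each offset into the search buffer:
  offset=1 (pos 6, char 'f'): match length 0
  offset=2 (pos 5, char 'f'): match length 0
  offset=3 (pos 4, char 'a'): match length 0
  offset=4 (pos 3, char 'c'): match length 1
  offset=5 (pos 2, char 'f'): match length 0
  offset=6 (pos 1, char 'f'): match length 0
  offset=7 (pos 0, char 'c'): match length 2
Longest match has length 2 at offset 7.
next_char = character at position 7 + 2 = 9 -> 'c'

Best match: offset=7, length=2 (matching 'cf' starting at position 0)
LZ77 triple: (7, 2, 'c')


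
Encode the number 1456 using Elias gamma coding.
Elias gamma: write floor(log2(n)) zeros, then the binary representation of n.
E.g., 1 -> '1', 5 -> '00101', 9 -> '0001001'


num_bits = floor(log2(1456)) + 1 = 11
leading_zeros = num_bits - 1 = 10
binary(1456) = 10110110000

Elias gamma(1456) = '0000000000' + '10110110000' = 000000000010110110000 (21 bits)


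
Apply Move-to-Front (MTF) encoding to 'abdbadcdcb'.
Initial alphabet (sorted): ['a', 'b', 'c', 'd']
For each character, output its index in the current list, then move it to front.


MTF encoding:
'a': index 0 in ['a', 'b', 'c', 'd'] -> ['a', 'b', 'c', 'd']
'b': index 1 in ['a', 'b', 'c', 'd'] -> ['b', 'a', 'c', 'd']
'd': index 3 in ['b', 'a', 'c', 'd'] -> ['d', 'b', 'a', 'c']
'b': index 1 in ['d', 'b', 'a', 'c'] -> ['b', 'd', 'a', 'c']
'a': index 2 in ['b', 'd', 'a', 'c'] -> ['a', 'b', 'd', 'c']
'd': index 2 in ['a', 'b', 'd', 'c'] -> ['d', 'a', 'b', 'c']
'c': index 3 in ['d', 'a', 'b', 'c'] -> ['c', 'd', 'a', 'b']
'd': index 1 in ['c', 'd', 'a', 'b'] -> ['d', 'c', 'a', 'b']
'c': index 1 in ['d', 'c', 'a', 'b'] -> ['c', 'd', 'a', 'b']
'b': index 3 in ['c', 'd', 'a', 'b'] -> ['b', 'c', 'd', 'a']


Output: [0, 1, 3, 1, 2, 2, 3, 1, 1, 3]


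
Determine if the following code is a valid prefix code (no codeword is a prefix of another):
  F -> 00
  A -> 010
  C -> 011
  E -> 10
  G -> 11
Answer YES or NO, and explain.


Checking each pair (does one codeword prefix another?):
  F='00' vs A='010': no prefix
  F='00' vs C='011': no prefix
  F='00' vs E='10': no prefix
  F='00' vs G='11': no prefix
  A='010' vs F='00': no prefix
  A='010' vs C='011': no prefix
  A='010' vs E='10': no prefix
  A='010' vs G='11': no prefix
  C='011' vs F='00': no prefix
  C='011' vs A='010': no prefix
  C='011' vs E='10': no prefix
  C='011' vs G='11': no prefix
  E='10' vs F='00': no prefix
  E='10' vs A='010': no prefix
  E='10' vs C='011': no prefix
  E='10' vs G='11': no prefix
  G='11' vs F='00': no prefix
  G='11' vs A='010': no prefix
  G='11' vs C='011': no prefix
  G='11' vs E='10': no prefix
No violation found over all pairs.

YES -- this is a valid prefix code. No codeword is a prefix of any other codeword.


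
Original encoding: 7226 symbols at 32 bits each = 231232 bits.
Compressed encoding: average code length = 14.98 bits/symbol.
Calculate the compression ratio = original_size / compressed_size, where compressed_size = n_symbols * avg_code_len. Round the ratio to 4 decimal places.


original_size = n_symbols * orig_bits = 7226 * 32 = 231232 bits
compressed_size = n_symbols * avg_code_len = 7226 * 14.98 = 108245.48 bits
ratio = original_size / compressed_size = 231232 / 108245.48 = 2.1362

Compression ratio = 2.1362


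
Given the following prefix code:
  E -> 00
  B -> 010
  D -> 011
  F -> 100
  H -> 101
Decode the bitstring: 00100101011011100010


Decoding step by step:
Bits 00 -> E
Bits 100 -> F
Bits 101 -> H
Bits 011 -> D
Bits 011 -> D
Bits 100 -> F
Bits 010 -> B


Decoded message: EFHDDFB


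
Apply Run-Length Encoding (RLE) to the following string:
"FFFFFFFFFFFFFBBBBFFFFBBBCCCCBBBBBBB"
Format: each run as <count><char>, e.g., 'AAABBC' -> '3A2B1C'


Scanning runs left to right:
  i=0: run of 'F' x 13 -> '13F'
  i=13: run of 'B' x 4 -> '4B'
  i=17: run of 'F' x 4 -> '4F'
  i=21: run of 'B' x 3 -> '3B'
  i=24: run of 'C' x 4 -> '4C'
  i=28: run of 'B' x 7 -> '7B'

RLE = 13F4B4F3B4C7B


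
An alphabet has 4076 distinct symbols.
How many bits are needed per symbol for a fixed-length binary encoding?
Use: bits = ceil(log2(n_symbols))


log2(4076) = 11.9929
Bracket: 2^11 = 2048 < 4076 <= 2^12 = 4096
So ceil(log2(4076)) = 12

bits = ceil(log2(4076)) = ceil(11.9929) = 12 bits


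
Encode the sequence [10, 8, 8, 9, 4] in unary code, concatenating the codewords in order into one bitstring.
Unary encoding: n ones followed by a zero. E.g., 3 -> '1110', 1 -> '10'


Encode each number as n ones followed by a terminating 0:
  10 -> 11111111110 (11 bits)
  8 -> 111111110 (9 bits)
  8 -> 111111110 (9 bits)
  9 -> 1111111110 (10 bits)
  4 -> 11110 (5 bits)
Total length = 11 + 9 + 9 + 10 + 5 = 44 bits.

Unary([10, 8, 8, 9, 4]) = 11111111110111111110111111110111111111011110 (44 bits)


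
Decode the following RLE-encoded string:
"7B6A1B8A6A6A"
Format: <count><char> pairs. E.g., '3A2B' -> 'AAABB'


Expanding each <count><char> pair:
  7B -> 'BBBBBBB'
  6A -> 'AAAAAA'
  1B -> 'B'
  8A -> 'AAAAAAAA'
  6A -> 'AAAAAA'
  6A -> 'AAAAAA'

Decoded = BBBBBBBAAAAAABAAAAAAAAAAAAAAAAAAAA


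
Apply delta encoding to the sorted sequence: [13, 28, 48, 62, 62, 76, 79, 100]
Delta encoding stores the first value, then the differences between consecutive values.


First value: 13
Deltas:
  28 - 13 = 15
  48 - 28 = 20
  62 - 48 = 14
  62 - 62 = 0
  76 - 62 = 14
  79 - 76 = 3
  100 - 79 = 21


Delta encoded: [13, 15, 20, 14, 0, 14, 3, 21]


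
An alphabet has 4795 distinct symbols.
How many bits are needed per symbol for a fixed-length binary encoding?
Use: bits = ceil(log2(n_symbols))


log2(4795) = 12.2273
Bracket: 2^12 = 4096 < 4795 <= 2^13 = 8192
So ceil(log2(4795)) = 13

bits = ceil(log2(4795)) = ceil(12.2273) = 13 bits


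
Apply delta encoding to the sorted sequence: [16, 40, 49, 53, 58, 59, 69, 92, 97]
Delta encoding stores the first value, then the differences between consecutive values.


First value: 16
Deltas:
  40 - 16 = 24
  49 - 40 = 9
  53 - 49 = 4
  58 - 53 = 5
  59 - 58 = 1
  69 - 59 = 10
  92 - 69 = 23
  97 - 92 = 5


Delta encoded: [16, 24, 9, 4, 5, 1, 10, 23, 5]


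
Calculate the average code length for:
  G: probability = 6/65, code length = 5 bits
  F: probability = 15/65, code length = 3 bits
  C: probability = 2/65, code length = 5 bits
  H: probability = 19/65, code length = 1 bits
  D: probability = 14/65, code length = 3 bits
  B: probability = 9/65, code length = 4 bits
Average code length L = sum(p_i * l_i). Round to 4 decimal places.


Weighted contributions p_i * l_i:
  G: (6/65) * 5 = 30/65
  F: (15/65) * 3 = 45/65
  C: (2/65) * 5 = 10/65
  H: (19/65) * 1 = 19/65
  D: (14/65) * 3 = 42/65
  B: (9/65) * 4 = 36/65
Sum = (30 + 45 + 10 + 19 + 42 + 36)/65 = 182/65

L = 182/65 = 2.8000 bits/symbol


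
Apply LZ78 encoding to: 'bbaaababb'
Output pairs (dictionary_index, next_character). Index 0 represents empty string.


LZ78 encoding steps:
Dictionary: {0: ''}
Step 1: w='' (idx 0), next='b' -> output (0, 'b'), add 'b' as idx 1
Step 2: w='b' (idx 1), next='a' -> output (1, 'a'), add 'ba' as idx 2
Step 3: w='' (idx 0), next='a' -> output (0, 'a'), add 'a' as idx 3
Step 4: w='a' (idx 3), next='b' -> output (3, 'b'), add 'ab' as idx 4
Step 5: w='ab' (idx 4), next='b' -> output (4, 'b'), add 'abb' as idx 5


Encoded: [(0, 'b'), (1, 'a'), (0, 'a'), (3, 'b'), (4, 'b')]


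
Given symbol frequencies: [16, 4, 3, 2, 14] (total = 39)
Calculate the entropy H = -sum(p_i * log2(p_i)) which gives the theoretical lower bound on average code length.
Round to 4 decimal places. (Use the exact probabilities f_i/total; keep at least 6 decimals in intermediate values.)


Per-symbol terms -p_i * log2(p_i) with p_i = f_i/39:
  p = 16/39 = 0.410256: log2(p) = -1.285402, -p*log2(p) = 0.527345
  p = 4/39 = 0.102564: log2(p) = -3.285402, -p*log2(p) = 0.336964
  p = 3/39 = 0.076923: log2(p) = -3.700440, -p*log2(p) = 0.284649
  p = 2/39 = 0.051282: log2(p) = -4.285402, -p*log2(p) = 0.219764
  p = 14/39 = 0.358974: log2(p) = -1.478047, -p*log2(p) = 0.530581
H = 0.527345 + 0.336964 + 0.284649 + 0.219764 + 0.530581 = 1.899303

H = 1.8993 bits/symbol


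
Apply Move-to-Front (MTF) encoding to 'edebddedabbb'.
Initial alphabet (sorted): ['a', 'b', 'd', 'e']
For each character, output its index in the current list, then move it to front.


MTF encoding:
'e': index 3 in ['a', 'b', 'd', 'e'] -> ['e', 'a', 'b', 'd']
'd': index 3 in ['e', 'a', 'b', 'd'] -> ['d', 'e', 'a', 'b']
'e': index 1 in ['d', 'e', 'a', 'b'] -> ['e', 'd', 'a', 'b']
'b': index 3 in ['e', 'd', 'a', 'b'] -> ['b', 'e', 'd', 'a']
'd': index 2 in ['b', 'e', 'd', 'a'] -> ['d', 'b', 'e', 'a']
'd': index 0 in ['d', 'b', 'e', 'a'] -> ['d', 'b', 'e', 'a']
'e': index 2 in ['d', 'b', 'e', 'a'] -> ['e', 'd', 'b', 'a']
'd': index 1 in ['e', 'd', 'b', 'a'] -> ['d', 'e', 'b', 'a']
'a': index 3 in ['d', 'e', 'b', 'a'] -> ['a', 'd', 'e', 'b']
'b': index 3 in ['a', 'd', 'e', 'b'] -> ['b', 'a', 'd', 'e']
'b': index 0 in ['b', 'a', 'd', 'e'] -> ['b', 'a', 'd', 'e']
'b': index 0 in ['b', 'a', 'd', 'e'] -> ['b', 'a', 'd', 'e']


Output: [3, 3, 1, 3, 2, 0, 2, 1, 3, 3, 0, 0]


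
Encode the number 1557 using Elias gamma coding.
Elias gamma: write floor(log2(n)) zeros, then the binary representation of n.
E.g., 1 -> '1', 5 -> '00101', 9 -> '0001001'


num_bits = floor(log2(1557)) + 1 = 11
leading_zeros = num_bits - 1 = 10
binary(1557) = 11000010101

Elias gamma(1557) = '0000000000' + '11000010101' = 000000000011000010101 (21 bits)


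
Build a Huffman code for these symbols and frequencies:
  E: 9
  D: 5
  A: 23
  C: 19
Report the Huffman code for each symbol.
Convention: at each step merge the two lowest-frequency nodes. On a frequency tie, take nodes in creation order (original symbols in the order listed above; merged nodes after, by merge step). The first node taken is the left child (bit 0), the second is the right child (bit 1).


Huffman tree construction:
Step 1: Merge D(5) + E(9) = 14
Step 2: Merge (D+E)(14) + C(19) = 33
Step 3: Merge A(23) + ((D+E)+C)(33) = 56
Read each symbol's code off the tree from the root (left child = 0, right child = 1).

Codes:
  E: 101 (length 3)
  D: 100 (length 3)
  A: 0 (length 1)
  C: 11 (length 2)
Average code length: 103/56 = 1.8393 bits/symbol


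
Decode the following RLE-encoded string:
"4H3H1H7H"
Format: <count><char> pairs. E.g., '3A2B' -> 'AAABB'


Expanding each <count><char> pair:
  4H -> 'HHHH'
  3H -> 'HHH'
  1H -> 'H'
  7H -> 'HHHHHHH'

Decoded = HHHHHHHHHHHHHHH


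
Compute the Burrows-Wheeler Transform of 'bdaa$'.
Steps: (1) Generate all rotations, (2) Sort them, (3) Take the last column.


Rotations (sorted):
  0: $bdaa -> last char: a
  1: a$bda -> last char: a
  2: aa$bd -> last char: d
  3: bdaa$ -> last char: $
  4: daa$b -> last char: b


BWT = aad$b


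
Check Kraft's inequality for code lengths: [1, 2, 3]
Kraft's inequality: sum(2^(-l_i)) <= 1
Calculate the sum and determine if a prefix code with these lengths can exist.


Sum = 2^(-1) + 2^(-2) + 2^(-3)
    = 0.5 + 0.25 + 0.125
    = 7/8 = 0.875
Since 0.875 <= 1, Kraft's inequality IS satisfied.
A prefix code with these lengths CAN exist.

Kraft sum = 0.875. Satisfied.


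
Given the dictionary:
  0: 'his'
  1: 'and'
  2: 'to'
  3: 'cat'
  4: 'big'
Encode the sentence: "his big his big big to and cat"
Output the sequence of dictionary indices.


Look up each word in the dictionary:
  'his' -> 0
  'big' -> 4
  'his' -> 0
  'big' -> 4
  'big' -> 4
  'to' -> 2
  'and' -> 1
  'cat' -> 3

Encoded: [0, 4, 0, 4, 4, 2, 1, 3]


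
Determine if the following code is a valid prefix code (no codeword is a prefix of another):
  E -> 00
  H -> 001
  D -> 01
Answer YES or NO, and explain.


Checking each pair (does one codeword prefix another?):
  E='00' vs H='001': prefix -- VIOLATION

NO -- this is NOT a valid prefix code. E (00) is a prefix of H (001).


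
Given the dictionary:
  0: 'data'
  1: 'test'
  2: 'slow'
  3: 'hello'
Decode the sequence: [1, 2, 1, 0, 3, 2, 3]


Look up each index in the dictionary:
  1 -> 'test'
  2 -> 'slow'
  1 -> 'test'
  0 -> 'data'
  3 -> 'hello'
  2 -> 'slow'
  3 -> 'hello'

Decoded: "test slow test data hello slow hello"


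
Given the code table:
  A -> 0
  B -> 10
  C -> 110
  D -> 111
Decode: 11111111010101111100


Decoding:
111 -> D
111 -> D
110 -> C
10 -> B
10 -> B
111 -> D
110 -> C
0 -> A


Result: DDCBBDCA


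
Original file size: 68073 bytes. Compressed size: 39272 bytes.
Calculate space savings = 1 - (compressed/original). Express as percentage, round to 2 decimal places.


ratio = compressed/original = 39272/68073 = 0.57691
savings = 1 - ratio = 1 - 0.57691 = 0.42309
as a percentage: 0.42309 * 100 = 42.31%

Space savings = 1 - 39272/68073 = 42.31%


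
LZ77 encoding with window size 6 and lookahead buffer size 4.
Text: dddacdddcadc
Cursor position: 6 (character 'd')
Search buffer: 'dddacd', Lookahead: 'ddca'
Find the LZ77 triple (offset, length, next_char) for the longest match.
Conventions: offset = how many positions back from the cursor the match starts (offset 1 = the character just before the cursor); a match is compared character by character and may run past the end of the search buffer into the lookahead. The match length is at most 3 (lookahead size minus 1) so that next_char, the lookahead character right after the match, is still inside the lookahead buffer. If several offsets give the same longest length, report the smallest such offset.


Try each offset into the search buffer:
  offset=1 (pos 5, char 'd'): match length 2
  offset=2 (pos 4, char 'c'): match length 0
  offset=3 (pos 3, char 'a'): match length 0
  offset=4 (pos 2, char 'd'): match length 1
  offset=5 (pos 1, char 'd'): match length 2
  offset=6 (pos 0, char 'd'): match length 2
Longest match has length 2, found at offsets 1, 5, 6; take the smallest, offset 1.
next_char = character at position 6 + 2 = 8 -> 'c'

Best match: offset=1, length=2 (matching 'dd' starting at position 5)
LZ77 triple: (1, 2, 'c')


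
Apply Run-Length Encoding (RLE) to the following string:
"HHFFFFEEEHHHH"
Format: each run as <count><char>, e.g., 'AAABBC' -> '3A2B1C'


Scanning runs left to right:
  i=0: run of 'H' x 2 -> '2H'
  i=2: run of 'F' x 4 -> '4F'
  i=6: run of 'E' x 3 -> '3E'
  i=9: run of 'H' x 4 -> '4H'

RLE = 2H4F3E4H


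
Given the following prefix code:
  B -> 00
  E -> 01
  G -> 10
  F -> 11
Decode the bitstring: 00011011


Decoding step by step:
Bits 00 -> B
Bits 01 -> E
Bits 10 -> G
Bits 11 -> F


Decoded message: BEGF


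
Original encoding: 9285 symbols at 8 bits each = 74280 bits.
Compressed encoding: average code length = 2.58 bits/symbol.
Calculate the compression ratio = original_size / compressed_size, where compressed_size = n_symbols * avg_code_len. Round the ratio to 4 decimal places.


original_size = n_symbols * orig_bits = 9285 * 8 = 74280 bits
compressed_size = n_symbols * avg_code_len = 9285 * 2.58 = 23955.3 bits
ratio = original_size / compressed_size = 74280 / 23955.3 = 3.1008

Compression ratio = 3.1008


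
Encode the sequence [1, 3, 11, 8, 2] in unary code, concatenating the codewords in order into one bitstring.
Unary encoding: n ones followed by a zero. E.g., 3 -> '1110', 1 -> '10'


Encode each number as n ones followed by a terminating 0:
  1 -> 10 (2 bits)
  3 -> 1110 (4 bits)
  11 -> 111111111110 (12 bits)
  8 -> 111111110 (9 bits)
  2 -> 110 (3 bits)
Total length = 2 + 4 + 12 + 9 + 3 = 30 bits.

Unary([1, 3, 11, 8, 2]) = 101110111111111110111111110110 (30 bits)


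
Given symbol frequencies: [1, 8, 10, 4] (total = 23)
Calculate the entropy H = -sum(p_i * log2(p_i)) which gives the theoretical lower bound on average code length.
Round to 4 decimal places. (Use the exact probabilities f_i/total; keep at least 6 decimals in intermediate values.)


Per-symbol terms -p_i * log2(p_i) with p_i = f_i/23:
  p = 1/23 = 0.043478: log2(p) = -4.523562, -p*log2(p) = 0.196677
  p = 8/23 = 0.347826: log2(p) = -1.523562, -p*log2(p) = 0.529935
  p = 10/23 = 0.434783: log2(p) = -1.201634, -p*log2(p) = 0.522450
  p = 4/23 = 0.173913: log2(p) = -2.523562, -p*log2(p) = 0.438880
H = 0.196677 + 0.529935 + 0.522450 + 0.438880 = 1.687942

H = 1.6879 bits/symbol


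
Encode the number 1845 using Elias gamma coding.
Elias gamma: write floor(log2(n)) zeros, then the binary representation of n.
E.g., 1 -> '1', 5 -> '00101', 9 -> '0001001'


num_bits = floor(log2(1845)) + 1 = 11
leading_zeros = num_bits - 1 = 10
binary(1845) = 11100110101

Elias gamma(1845) = '0000000000' + '11100110101' = 000000000011100110101 (21 bits)


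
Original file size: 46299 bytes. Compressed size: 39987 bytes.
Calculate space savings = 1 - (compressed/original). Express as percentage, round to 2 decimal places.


ratio = compressed/original = 39987/46299 = 0.863669
savings = 1 - ratio = 1 - 0.863669 = 0.136331
as a percentage: 0.136331 * 100 = 13.63%

Space savings = 1 - 39987/46299 = 13.63%
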